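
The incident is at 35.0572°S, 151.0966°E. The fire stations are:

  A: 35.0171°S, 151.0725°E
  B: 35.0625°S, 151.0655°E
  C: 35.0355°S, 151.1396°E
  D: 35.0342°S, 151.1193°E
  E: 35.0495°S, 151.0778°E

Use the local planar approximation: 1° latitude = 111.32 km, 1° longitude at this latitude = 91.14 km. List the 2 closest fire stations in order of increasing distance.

E, B

Distances from 35.0572°S, 151.0966°E:
A: 4.9751 km
B: 2.8952 km
C: 4.6037 km
D: 3.2918 km
E: 1.9159 km
Sorted: E (1.9159 km) < B (2.8952 km) < D (3.2918 km) < C (4.6037 km) < …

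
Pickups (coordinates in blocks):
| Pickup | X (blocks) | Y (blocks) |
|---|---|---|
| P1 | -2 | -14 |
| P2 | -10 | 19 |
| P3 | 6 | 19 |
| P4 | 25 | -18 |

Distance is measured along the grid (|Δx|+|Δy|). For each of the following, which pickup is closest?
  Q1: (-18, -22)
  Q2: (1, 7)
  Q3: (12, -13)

Q1→P1; Q2→P3; Q3→P1

Q1 at (-18, -22):
  P1: 24 blocks
  P2: 49 blocks
  P3: 65 blocks
  P4: 47 blocks
  → nearest: P1 (24 blocks)
Q2 at (1, 7):
  P1: 24 blocks
  P2: 23 blocks
  P3: 17 blocks
  P4: 49 blocks
  → nearest: P3 (17 blocks)
Q3 at (12, -13):
  P1: 15 blocks
  P2: 54 blocks
  P3: 38 blocks
  P4: 18 blocks
  → nearest: P1 (15 blocks)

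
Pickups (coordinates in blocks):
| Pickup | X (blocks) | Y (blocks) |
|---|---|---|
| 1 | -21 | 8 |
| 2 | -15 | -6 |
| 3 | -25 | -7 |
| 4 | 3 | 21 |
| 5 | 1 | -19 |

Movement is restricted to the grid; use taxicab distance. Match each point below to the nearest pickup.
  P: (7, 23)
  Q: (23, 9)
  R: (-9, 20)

P→4; Q→4; R→4

P at (7, 23):
  1: |-28| + |-15| = 28 + 15 = 43 blocks
  2: |-22| + |-29| = 22 + 29 = 51 blocks
  3: |-32| + |-30| = 32 + 30 = 62 blocks
  4: |-4| + |-2| = 4 + 2 = 6 blocks
  5: |-6| + |-42| = 6 + 42 = 48 blocks
  → nearest: 4 (6 blocks)
Q at (23, 9):
  1: |-44| + |-1| = 44 + 1 = 45 blocks
  2: |-38| + |-15| = 38 + 15 = 53 blocks
  3: |-48| + |-16| = 48 + 16 = 64 blocks
  4: |-20| + |12| = 20 + 12 = 32 blocks
  5: |-22| + |-28| = 22 + 28 = 50 blocks
  → nearest: 4 (32 blocks)
R at (-9, 20):
  1: |-12| + |-12| = 12 + 12 = 24 blocks
  2: |-6| + |-26| = 6 + 26 = 32 blocks
  3: |-16| + |-27| = 16 + 27 = 43 blocks
  4: |12| + |1| = 12 + 1 = 13 blocks
  5: |10| + |-39| = 10 + 39 = 49 blocks
  → nearest: 4 (13 blocks)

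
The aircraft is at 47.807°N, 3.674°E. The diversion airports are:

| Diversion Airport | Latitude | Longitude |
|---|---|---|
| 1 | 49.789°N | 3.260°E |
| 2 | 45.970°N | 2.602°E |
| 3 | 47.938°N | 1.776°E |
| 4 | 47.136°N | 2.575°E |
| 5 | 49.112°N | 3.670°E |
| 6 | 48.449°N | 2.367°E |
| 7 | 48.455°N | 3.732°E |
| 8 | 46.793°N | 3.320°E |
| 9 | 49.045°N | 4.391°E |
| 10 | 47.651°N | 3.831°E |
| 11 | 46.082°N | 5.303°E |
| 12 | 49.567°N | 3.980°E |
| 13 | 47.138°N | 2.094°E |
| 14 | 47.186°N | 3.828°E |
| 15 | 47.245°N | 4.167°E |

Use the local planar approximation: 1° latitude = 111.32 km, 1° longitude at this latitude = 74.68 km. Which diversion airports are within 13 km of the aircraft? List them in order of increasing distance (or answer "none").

Distances from 47.807°N, 3.674°E:
1: √((1.982·111.32)² + (-0.414·74.68)²) = √(48680.35040 + 955.89304) = 222.792 km
2: √((-1.837·111.32)² + (-1.072·74.68)²) = √(41818.13959 + 6409.11684) = 219.607 km
3: √((0.131·111.32)² + (-1.898·74.68)²) = √(212.66156 + 20090.97599) = 142.491 km
4: √((-0.671·111.32)² + (-1.099·74.68)²) = √(5579.45059 + 6736.02986) = 110.975 km
5: √((1.305·111.32)² + (-0.004·74.68)²) = √(21104.12831 + 0.08923) = 145.273 km
6: √((0.642·111.32)² + (-1.307·74.68)²) = √(5107.59498 + 9527.07960) = 120.974 km
7: √((0.648·111.32)² + (0.058·74.68)²) = √(5203.51016 + 18.76137) = 72.265 km
8: √((-1.014·111.32)² + (-0.354·74.68)²) = √(12741.55125 + 698.90016) = 115.933 km
9: √((1.238·111.32)² + (0.717·74.68)²) = √(18992.74270 + 2867.12700) = 147.851 km
10: √((-0.156·111.32)² + (0.157·74.68)²) = √(301.57518 + 137.47000) = 20.953 km
11: √((-1.725·111.32)² + (1.629·74.68)²) = √(36874.36873 + 14799.62759) = 227.319 km
12: √((1.760·111.32)² + (0.306·74.68)²) = √(38385.90030 + 522.21756) = 197.251 km
13: √((-0.669·111.32)² + (-1.580·74.68)²) = √(5546.23964 + 13922.67843) = 139.531 km
14: √((-0.621·111.32)² + (0.154·74.68)²) = √(4778.91819 + 132.26656) = 70.080 km
15: √((-0.562·111.32)² + (0.493·74.68)²) = √(3913.98382 + 1355.50916) = 72.591 km
Threshold 13 km: none within range.

none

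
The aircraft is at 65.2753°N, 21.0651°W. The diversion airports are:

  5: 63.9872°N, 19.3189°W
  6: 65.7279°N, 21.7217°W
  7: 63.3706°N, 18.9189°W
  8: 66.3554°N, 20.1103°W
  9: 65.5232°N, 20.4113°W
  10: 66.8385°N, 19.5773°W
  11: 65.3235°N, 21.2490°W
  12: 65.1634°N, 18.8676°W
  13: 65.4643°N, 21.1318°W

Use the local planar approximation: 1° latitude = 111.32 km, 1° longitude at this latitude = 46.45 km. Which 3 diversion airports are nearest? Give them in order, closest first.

Distances from 65.2753°N, 21.0651°W:
5: 164.7424 km
6: 58.8955 km
7: 234.2979 km
8: 128.1555 km
9: 41.0345 km
10: 187.2360 km
11: 10.0875 km
12: 102.8312 km
13: 21.2664 km
Sorted: 11 (10.0875 km) < 13 (21.2664 km) < 9 (41.0345 km) < 6 (58.8955 km) < 12 (102.8312 km) < …

11, 13, 9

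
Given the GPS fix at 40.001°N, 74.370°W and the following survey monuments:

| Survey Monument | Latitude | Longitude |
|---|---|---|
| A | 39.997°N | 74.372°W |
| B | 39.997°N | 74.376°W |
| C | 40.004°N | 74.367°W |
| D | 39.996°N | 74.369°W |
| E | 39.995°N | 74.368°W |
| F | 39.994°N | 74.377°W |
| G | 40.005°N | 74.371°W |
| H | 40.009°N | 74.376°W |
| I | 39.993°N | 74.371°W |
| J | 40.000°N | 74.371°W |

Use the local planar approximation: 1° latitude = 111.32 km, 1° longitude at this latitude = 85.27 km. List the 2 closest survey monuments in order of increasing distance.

Distances from 40.001°N, 74.370°W:
A: √((-0.004·111.32)² + (-0.002·85.27)²) = √(0.19827 + 0.02908) = 0.477 km
B: √((-0.004·111.32)² + (-0.006·85.27)²) = √(0.19827 + 0.26176) = 0.678 km
C: √((0.003·111.32)² + (0.003·85.27)²) = √(0.11153 + 0.06544) = 0.421 km
D: √((-0.005·111.32)² + (0.001·85.27)²) = √(0.30980 + 0.00727) = 0.563 km
E: √((-0.006·111.32)² + (0.002·85.27)²) = √(0.44612 + 0.02908) = 0.689 km
F: √((-0.007·111.32)² + (-0.007·85.27)²) = √(0.60721 + 0.35628) = 0.982 km
G: √((0.004·111.32)² + (-0.001·85.27)²) = √(0.19827 + 0.00727) = 0.453 km
H: √((0.008·111.32)² + (-0.006·85.27)²) = √(0.79310 + 0.26176) = 1.027 km
I: √((-0.008·111.32)² + (-0.001·85.27)²) = √(0.79310 + 0.00727) = 0.895 km
J: √((-0.001·111.32)² + (-0.001·85.27)²) = √(0.01239 + 0.00727) = 0.140 km
Sorted: J (0.140 km) < C (0.421 km) < G (0.453 km) < A (0.477 km) < …

J, C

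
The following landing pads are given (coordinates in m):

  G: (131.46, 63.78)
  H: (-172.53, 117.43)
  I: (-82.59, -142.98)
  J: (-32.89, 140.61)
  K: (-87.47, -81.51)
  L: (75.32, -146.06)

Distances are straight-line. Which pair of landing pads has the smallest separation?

Pairwise distances:
I–K: 61.66 m
H–J: 141.55 m
I–L: 157.94 m
K–L: 175.12 m
G–J: 181.42 m
H–K: 216.36 m
G–L: 217.22 m
J–K: 228.73 m
G–K: 262.75 m
H–I: 275.50 m
I–J: 287.91 m
G–I: 297.60 m
J–L: 306.41 m
G–H: 308.69 m
H–L: 361.74 m
Closest pair: I–K at 61.66 m.

I and K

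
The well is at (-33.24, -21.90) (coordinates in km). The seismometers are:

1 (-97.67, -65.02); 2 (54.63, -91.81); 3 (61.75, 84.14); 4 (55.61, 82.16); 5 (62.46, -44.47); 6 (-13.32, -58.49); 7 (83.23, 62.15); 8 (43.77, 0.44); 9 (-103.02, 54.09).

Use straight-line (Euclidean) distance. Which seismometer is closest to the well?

Distances from (-33.24, -21.90):
1: √((-64.43)² + (-43.12)²) = √(4151.2249 + 1859.3344) = 77.53 km
2: √((87.87)² + (-69.91)²) = √(7721.1369 + 4887.4081) = 112.29 km
3: √((94.99)² + (106.04)²) = √(9023.1001 + 11244.4816) = 142.36 km
4: √((88.85)² + (104.06)²) = √(7894.3225 + 10828.4836) = 136.83 km
5: √((95.70)² + (-22.57)²) = √(9158.4900 + 509.4049) = 98.33 km
6: √((19.92)² + (-36.59)²) = √(396.8064 + 1338.8281) = 41.66 km
7: √((116.47)² + (84.05)²) = √(13565.2609 + 7064.4025) = 143.63 km
8: √((77.01)² + (22.34)²) = √(5930.5401 + 499.0756) = 80.18 km
9: √((-69.78)² + (75.99)²) = √(4869.2484 + 5774.4801) = 103.17 km
Minimum: 6 at 41.66 km.

6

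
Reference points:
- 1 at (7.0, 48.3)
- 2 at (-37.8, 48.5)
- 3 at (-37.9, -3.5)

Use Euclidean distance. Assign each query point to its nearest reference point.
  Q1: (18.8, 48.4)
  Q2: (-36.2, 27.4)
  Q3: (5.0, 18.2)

Q1→1; Q2→2; Q3→1

Q1 at (18.8, 48.4):
  1: 11.8
  2: 56.6
  3: 76.9
  → nearest: 1 (11.8)
Q2 at (-36.2, 27.4):
  1: 48.0
  2: 21.2
  3: 30.9
  → nearest: 2 (21.2)
Q3 at (5.0, 18.2):
  1: 30.2
  2: 52.4
  3: 48.1
  → nearest: 1 (30.2)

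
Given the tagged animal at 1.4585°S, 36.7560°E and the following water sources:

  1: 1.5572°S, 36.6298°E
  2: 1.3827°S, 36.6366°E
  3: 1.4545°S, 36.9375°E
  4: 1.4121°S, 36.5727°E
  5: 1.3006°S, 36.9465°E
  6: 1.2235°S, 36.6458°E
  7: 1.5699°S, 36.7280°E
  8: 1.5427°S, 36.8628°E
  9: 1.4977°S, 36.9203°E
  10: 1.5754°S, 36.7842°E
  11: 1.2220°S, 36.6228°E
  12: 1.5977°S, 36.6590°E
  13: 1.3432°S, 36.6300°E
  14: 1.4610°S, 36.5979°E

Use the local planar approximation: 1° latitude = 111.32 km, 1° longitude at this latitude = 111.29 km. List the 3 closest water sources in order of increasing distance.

Distances from 1.4585°S, 36.7560°E:
1: √((-0.0987·111.32)² + (-0.1262·111.29)²) = √(120.720410 + 197.256351) = 17.8319 km
2: √((0.0758·111.32)² + (-0.1194·111.29)²) = √(71.200789 + 176.571635) = 15.7408 km
3: √((0.0040·111.32)² + (0.1815·111.29)²) = √(0.198274 + 408.005055) = 20.2040 km
4: √((0.0464·111.32)² + (-0.1833·111.29)²) = √(26.679787 + 416.137846) = 21.0432 km
5: √((0.1579·111.32)² + (0.1905·111.29)²) = √(308.965975 + 449.471589) = 27.5397 km
6: √((0.2350·111.32)² + (-0.1102·111.29)²) = √(684.356064 + 150.409571) = 28.8923 km
7: √((-0.1114·111.32)² + (-0.0280·111.29)²) = √(153.785991 + 9.710204) = 12.7866 km
8: √((-0.0842·111.32)² + (0.1068·111.29)²) = √(87.855828 + 141.271576) = 15.1370 km
9: √((-0.0392·111.32)² + (0.1643·111.29)²) = √(19.042262 + 334.339287) = 18.7984 km
10: √((-0.1169·111.32)² + (0.0282·111.29)²) = √(169.346185 + 9.849416) = 13.3864 km
11: √((0.2365·111.32)² + (-0.1332·111.29)²) = √(693.120407 + 219.745877) = 30.2137 km
12: √((-0.1392·111.32)² + (-0.0970·111.29)²) = √(240.118082 + 116.534832) = 18.8853 km
13: √((0.1153·111.32)² + (-0.1260·111.29)²) = √(164.742256 + 196.631628) = 19.0098 km
14: √((-0.0025·111.32)² + (-0.1581·111.29)²) = √(0.077451 + 309.582230) = 17.5971 km
Sorted: 7 (12.7866 km) < 10 (13.3864 km) < 8 (15.1370 km) < 2 (15.7408 km) < 14 (17.5971 km) < …

7, 10, 8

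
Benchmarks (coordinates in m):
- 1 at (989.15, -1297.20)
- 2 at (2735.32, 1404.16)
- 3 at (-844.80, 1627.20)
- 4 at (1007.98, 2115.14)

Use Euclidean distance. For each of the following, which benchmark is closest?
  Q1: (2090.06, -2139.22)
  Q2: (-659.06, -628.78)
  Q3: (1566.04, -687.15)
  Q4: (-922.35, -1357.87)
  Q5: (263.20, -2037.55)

Q1→1; Q2→1; Q3→1; Q4→1; Q5→1

Q1 at (2090.06, -2139.22):
  1: √((-1100.91)² + (842.02)²) = √(1212002.8281 + 708997.6804) = 1386.00 m
  2: √((645.26)² + (3543.38)²) = √(416360.4676 + 12555541.8244) = 3601.65 m
  3: √((-2934.86)² + (3766.42)²) = √(8613403.2196 + 14185919.6164) = 4774.86 m
  4: √((-1082.08)² + (4254.36)²) = √(1170897.1264 + 18099579.0096) = 4389.82 m
  → nearest: 1 (1386.00 m)
Q2 at (-659.06, -628.78):
  1: √((1648.21)² + (-668.42)²) = √(2716596.2041 + 446785.2964) = 1778.59 m
  2: √((3394.38)² + (2032.94)²) = √(11521815.5844 + 4132845.0436) = 3956.60 m
  3: √((-185.74)² + (2255.98)²) = √(34499.3476 + 5089445.7604) = 2263.61 m
  4: √((1667.04)² + (2743.92)²) = √(2779022.3616 + 7529096.9664) = 3210.63 m
  → nearest: 1 (1778.59 m)
Q3 at (1566.04, -687.15):
  1: √((-576.89)² + (-610.05)²) = √(332802.0721 + 372161.0025) = 839.62 m
  2: √((1169.28)² + (2091.31)²) = √(1367215.7184 + 4373577.5161) = 2396.00 m
  3: √((-2410.84)² + (2314.35)²) = √(5812149.5056 + 5356215.9225) = 3341.91 m
  4: √((-558.06)² + (2802.29)²) = √(311430.9636 + 7852829.2441) = 2857.32 m
  → nearest: 1 (839.62 m)
Q4 at (-922.35, -1357.87):
  1: √((1911.50)² + (60.67)²) = √(3653832.2500 + 3680.8489) = 1912.46 m
  2: √((3657.67)² + (2762.03)²) = √(13378549.8289 + 7628809.7209) = 4583.38 m
  3: √((77.55)² + (2985.07)²) = √(6014.0025 + 8910642.9049) = 2986.08 m
  4: √((1930.33)² + (3473.01)²) = √(3726173.9089 + 12061798.4601) = 3973.41 m
  → nearest: 1 (1912.46 m)
Q5 at (263.20, -2037.55):
  1: √((725.95)² + (740.35)²) = √(527003.4025 + 548118.1225) = 1036.88 m
  2: √((2472.12)² + (3441.71)²) = √(6111377.2944 + 11845367.7241) = 4237.54 m
  3: √((-1108.00)² + (3664.75)²) = √(1227664.0000 + 13430392.5625) = 3828.58 m
  4: √((744.78)² + (4152.69)²) = √(554697.2484 + 17244834.2361) = 4218.95 m
  → nearest: 1 (1036.88 m)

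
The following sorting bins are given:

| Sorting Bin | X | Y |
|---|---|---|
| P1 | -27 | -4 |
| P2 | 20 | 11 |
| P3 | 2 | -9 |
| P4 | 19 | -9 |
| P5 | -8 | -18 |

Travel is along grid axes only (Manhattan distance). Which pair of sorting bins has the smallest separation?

Pairwise distances:
P1–P2: 62
P1–P3: 34
P1–P4: 51
P1–P5: 33
P2–P3: 38
P2–P4: 21
P2–P5: 57
P3–P4: 17
P3–P5: 19
P4–P5: 36
Closest pair: P3–P4 at 17.

P3 and P4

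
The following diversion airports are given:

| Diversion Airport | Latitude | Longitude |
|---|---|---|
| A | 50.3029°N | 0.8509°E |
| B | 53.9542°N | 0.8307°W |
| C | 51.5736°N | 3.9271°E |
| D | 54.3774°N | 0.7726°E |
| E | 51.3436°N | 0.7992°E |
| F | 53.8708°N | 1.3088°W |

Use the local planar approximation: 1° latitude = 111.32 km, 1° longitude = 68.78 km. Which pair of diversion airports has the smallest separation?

B and F

Pairwise distances:
A–B: √((3.6513·111.32)² + (-1.6816·68.78)²) = √(165211.939498 + 13377.339232) = 422.5982 km
A–C: √((1.2707·111.32)² + (3.0762·68.78)²) = √(20009.325778 + 44766.534795) = 254.5110 km
A–D: √((4.0745·111.32)² + (-0.0783·68.78)²) = √(205728.774759 + 29.003330) = 453.6053 km
A–E: √((1.0407·111.32)² + (-0.0517·68.78)²) = √(13421.390251 + 12.644610) = 115.9053 km
A–F: √((3.5679·111.32)² + (-2.1597·68.78)²) = √(157750.862540 + 22065.369253) = 424.0474 km
B–C: √((-2.3806·111.32)² + (4.7578·68.78)²) = √(70229.447830 + 107086.988851) = 421.0896 km
B–D: √((0.4232·111.32)² + (1.6033·68.78)²) = √(2219.410894 + 12160.569891) = 119.9166 km
B–E: √((-2.6106·111.32)² + (1.6299·68.78)²) = √(84455.329894 + 12567.423853) = 311.4848 km
B–F: √((-0.0834·111.32)² + (-0.4781·68.78)²) = √(86.194290 + 1081.338910) = 34.1692 km
C–D: √((2.8038·111.32)² + (-3.1545·68.78)²) = √(97418.280149 + 47074.466462) = 380.1220 km
C–E: √((-0.2300·111.32)² + (-3.1279·68.78)²) = √(655.544333 + 46283.912419) = 216.6552 km
C–F: √((2.2972·111.32)² + (-5.2359·68.78)²) = √(65394.919656 + 129690.161116) = 441.6844 km
D–E: √((-3.0338·111.32)² + (0.0266·68.78)²) = √(114056.565358 + 3.347246) = 337.7276 km
D–F: √((-0.5066·111.32)² + (-2.0814·68.78)²) = √(3180.363542 + 20494.411095) = 153.8661 km
E–F: √((2.5272·111.32)² + (-2.1080·68.78)²) = √(79145.389569 + 21021.589738) = 316.4917 km
Closest pair: B–F at 34.1692 km.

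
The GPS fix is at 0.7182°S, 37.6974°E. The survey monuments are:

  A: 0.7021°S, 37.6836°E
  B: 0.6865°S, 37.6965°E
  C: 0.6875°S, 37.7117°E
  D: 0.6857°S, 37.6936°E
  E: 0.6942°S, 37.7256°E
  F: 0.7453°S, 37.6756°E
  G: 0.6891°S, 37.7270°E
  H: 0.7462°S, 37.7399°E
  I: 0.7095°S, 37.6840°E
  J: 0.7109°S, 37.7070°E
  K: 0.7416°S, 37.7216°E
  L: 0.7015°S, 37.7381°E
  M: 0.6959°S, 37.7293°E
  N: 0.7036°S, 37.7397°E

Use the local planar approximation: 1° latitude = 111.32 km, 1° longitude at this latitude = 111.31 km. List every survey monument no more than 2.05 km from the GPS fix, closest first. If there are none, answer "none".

Distances from 0.7182°S, 37.6974°E:
A: 2.3604 km
B: 3.5303 km
C: 3.7700 km
D: 3.6425 km
E: 4.1220 km
F: 3.8716 km
G: 4.6205 km
H: 5.6652 km
I: 1.7784 km
J: 1.3425 km
K: 3.7472 km
L: 4.8969 km
M: 4.3325 km
N: 4.9810 km
Threshold 2.05 km: J (1.3425 km), I (1.7784 km) are within range.

J, I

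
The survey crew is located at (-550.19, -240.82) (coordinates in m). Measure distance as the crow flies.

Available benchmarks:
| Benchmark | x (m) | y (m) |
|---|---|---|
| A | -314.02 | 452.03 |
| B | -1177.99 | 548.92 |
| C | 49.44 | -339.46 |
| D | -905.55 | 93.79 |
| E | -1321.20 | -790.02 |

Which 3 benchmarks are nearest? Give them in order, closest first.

Distances from (-550.19, -240.82):
A: √((236.17)² + (692.85)²) = √(55776.2689 + 480041.1225) = 732.00 m
B: √((-627.80)² + (789.74)²) = √(394132.8400 + 623689.2676) = 1008.87 m
C: √((599.63)² + (-98.64)²) = √(359556.1369 + 9729.8496) = 607.69 m
D: √((-355.36)² + (334.61)²) = √(126280.7296 + 111963.8521) = 488.10 m
E: √((-771.01)² + (-549.20)²) = √(594456.4201 + 301620.6400) = 946.61 m
Sorted: D (488.10 m) < C (607.69 m) < A (732.00 m) < E (946.61 m) < B (1008.87 m)

D, C, A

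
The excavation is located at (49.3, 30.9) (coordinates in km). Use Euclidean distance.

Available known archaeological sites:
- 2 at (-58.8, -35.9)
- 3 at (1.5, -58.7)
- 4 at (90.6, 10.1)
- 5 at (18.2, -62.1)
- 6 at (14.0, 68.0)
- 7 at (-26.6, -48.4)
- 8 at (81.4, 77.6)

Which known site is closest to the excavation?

Distances from (49.3, 30.9):
2: √((-108.1)² + (-66.8)²) = √(11685.610 + 4462.240) = 127.1 km
3: √((-47.8)² + (-89.6)²) = √(2284.840 + 8028.160) = 101.6 km
4: √((41.3)² + (-20.8)²) = √(1705.690 + 432.640) = 46.2 km
5: √((-31.1)² + (-93.0)²) = √(967.210 + 8649.000) = 98.1 km
6: √((-35.3)² + (37.1)²) = √(1246.090 + 1376.410) = 51.2 km
7: √((-75.9)² + (-79.3)²) = √(5760.810 + 6288.490) = 109.8 km
8: √((32.1)² + (46.7)²) = √(1030.410 + 2180.890) = 56.7 km
Minimum: 4 at 46.2 km.

4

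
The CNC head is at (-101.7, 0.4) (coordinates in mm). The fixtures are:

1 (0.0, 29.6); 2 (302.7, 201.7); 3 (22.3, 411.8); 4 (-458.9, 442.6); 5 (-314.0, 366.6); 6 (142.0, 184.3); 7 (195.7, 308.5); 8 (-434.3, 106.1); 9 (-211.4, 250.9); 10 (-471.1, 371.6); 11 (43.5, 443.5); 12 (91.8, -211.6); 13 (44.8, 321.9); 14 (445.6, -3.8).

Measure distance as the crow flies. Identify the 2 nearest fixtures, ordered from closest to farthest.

1, 9

Distances from (-101.7, 0.4):
1: 105.8 mm
2: 451.7 mm
3: 429.7 mm
4: 568.4 mm
5: 423.3 mm
6: 305.3 mm
7: 428.2 mm
8: 349.0 mm
9: 273.5 mm
10: 523.7 mm
11: 466.3 mm
12: 287.0 mm
13: 353.3 mm
14: 547.3 mm
Sorted: 1 (105.8 mm) < 9 (273.5 mm) < 12 (287.0 mm) < 6 (305.3 mm) < …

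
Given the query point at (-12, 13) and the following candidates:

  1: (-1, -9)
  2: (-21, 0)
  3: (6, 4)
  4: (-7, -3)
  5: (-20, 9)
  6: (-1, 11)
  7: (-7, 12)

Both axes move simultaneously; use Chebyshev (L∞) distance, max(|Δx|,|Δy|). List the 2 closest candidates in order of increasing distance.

Distances from (-12, 13):
1: max(|11|, |-22|) = 22
2: max(|-9|, |-13|) = 13
3: max(|18|, |-9|) = 18
4: max(|5|, |-16|) = 16
5: max(|-8|, |-4|) = 8
6: max(|11|, |-2|) = 11
7: max(|5|, |-1|) = 5
Sorted: 7 (5) < 5 (8) < 6 (11) < 2 (13) < …

7, 5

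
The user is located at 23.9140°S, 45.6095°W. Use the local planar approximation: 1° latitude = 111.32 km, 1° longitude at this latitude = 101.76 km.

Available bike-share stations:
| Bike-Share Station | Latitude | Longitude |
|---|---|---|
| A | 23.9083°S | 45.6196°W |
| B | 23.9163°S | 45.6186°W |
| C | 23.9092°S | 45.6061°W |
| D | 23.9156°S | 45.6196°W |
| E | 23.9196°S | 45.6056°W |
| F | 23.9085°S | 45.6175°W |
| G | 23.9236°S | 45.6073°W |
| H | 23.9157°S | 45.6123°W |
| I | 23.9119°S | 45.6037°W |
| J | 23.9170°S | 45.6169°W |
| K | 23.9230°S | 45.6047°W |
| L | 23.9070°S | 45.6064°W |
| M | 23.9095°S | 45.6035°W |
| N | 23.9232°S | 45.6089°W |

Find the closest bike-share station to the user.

H

Distances from 23.9140°S, 45.6095°W:
A: 1.2079 km
B: 0.9608 km
C: 0.6366 km
D: 1.0431 km
E: 0.7390 km
F: 1.0186 km
G: 1.0919 km
H: 0.3420 km
I: 0.6348 km
J: 0.8238 km
K: 1.1146 km
L: 0.8407 km
M: 0.7898 km
N: 1.0260 km
Minimum: H at 0.3420 km.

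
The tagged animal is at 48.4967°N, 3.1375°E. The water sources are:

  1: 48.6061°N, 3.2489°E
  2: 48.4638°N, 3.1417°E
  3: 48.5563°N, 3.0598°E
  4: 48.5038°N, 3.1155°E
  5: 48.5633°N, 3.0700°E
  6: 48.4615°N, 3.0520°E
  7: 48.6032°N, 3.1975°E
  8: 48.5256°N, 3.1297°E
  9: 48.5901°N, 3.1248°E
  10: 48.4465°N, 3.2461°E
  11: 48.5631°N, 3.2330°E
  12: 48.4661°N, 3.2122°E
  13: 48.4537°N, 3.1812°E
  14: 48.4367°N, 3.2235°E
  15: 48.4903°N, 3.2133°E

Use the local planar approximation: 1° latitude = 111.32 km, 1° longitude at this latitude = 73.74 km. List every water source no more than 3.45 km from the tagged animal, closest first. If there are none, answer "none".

4, 8

Distances from 48.4967°N, 3.1375°E:
1: √((0.1094·111.32)² + (0.1114·73.74)²) = √(148.313621 + 67.480245) = 14.6899 km
2: √((-0.0329·111.32)² + (0.0042·73.74)²) = √(13.413379 + 0.095919) = 3.6755 km
3: √((0.0596·111.32)² + (-0.0777·73.74)²) = √(44.018873 + 32.828293) = 8.7663 km
4: √((0.0071·111.32)² + (-0.0220·73.74)²) = √(0.624688 + 2.631792) = 1.8046 km
5: √((0.0666·111.32)² + (-0.0675·73.74)²) = √(54.966091 + 24.775009) = 8.9298 km
6: √((-0.0352·111.32)² + (-0.0855·73.74)²) = √(15.354360 + 39.750125) = 7.4232 km
7: √((0.1065·111.32)² + (0.0600·73.74)²) = √(140.554777 + 19.575315) = 12.6543 km
8: √((0.0289·111.32)² + (-0.0078·73.74)²) = √(10.350041 + 0.330823) = 3.2682 km
9: √((0.0934·111.32)² + (-0.0127·73.74)²) = √(108.103598 + 0.877029) = 10.4394 km
10: √((-0.0502·111.32)² + (0.1086·73.74)²) = √(31.228695 + 64.130691) = 9.7652 km
11: √((0.0664·111.32)² + (0.0955·73.74)²) = √(54.636460 + 49.592158) = 10.2092 km
12: √((-0.0306·111.32)² + (0.0747·73.74)²) = √(11.603506 + 30.342228) = 6.4766 km
13: √((-0.0430·111.32)² + (0.0437·73.74)²) = √(22.913071 + 10.384107) = 5.7704 km
14: √((-0.0600·111.32)² + (0.0860·73.74)²) = √(44.611713 + 40.216398) = 9.2102 km
15: √((-0.0064·111.32)² + (0.0758·73.74)²) = √(0.507582 + 31.242421) = 5.6347 km
Threshold 3.45 km: 4 (1.8046 km), 8 (3.2682 km) are within range.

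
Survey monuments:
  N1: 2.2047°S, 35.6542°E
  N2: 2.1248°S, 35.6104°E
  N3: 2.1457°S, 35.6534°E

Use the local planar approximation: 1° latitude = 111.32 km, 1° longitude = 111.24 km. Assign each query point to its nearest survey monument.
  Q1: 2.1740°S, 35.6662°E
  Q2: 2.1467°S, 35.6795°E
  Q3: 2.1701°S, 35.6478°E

Q1 at 2.1740°S, 35.6662°E:
  N1: 3.6690 km
  N2: 8.2781 km
  N3: 3.4572 km
  → nearest: N3 (3.4572 km)
Q2 at 2.1467°S, 35.6795°E:
  N1: 7.0433 km
  N2: 8.0640 km
  N3: 2.9055 km
  → nearest: N3 (2.9055 km)
Q3 at 2.1701°S, 35.6478°E:
  N1: 3.9169 km
  N2: 6.5375 km
  N3: 2.7867 km
  → nearest: N3 (2.7867 km)

Q1→N3; Q2→N3; Q3→N3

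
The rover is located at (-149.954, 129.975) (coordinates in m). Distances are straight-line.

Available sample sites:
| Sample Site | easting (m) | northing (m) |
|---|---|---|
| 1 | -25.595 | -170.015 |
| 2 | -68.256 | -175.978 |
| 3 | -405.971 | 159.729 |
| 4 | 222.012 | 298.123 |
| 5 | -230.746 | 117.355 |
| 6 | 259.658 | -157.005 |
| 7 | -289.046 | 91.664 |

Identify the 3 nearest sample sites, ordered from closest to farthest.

5, 7, 3

Distances from (-149.954, 129.975):
1: 324.745 m
2: 316.673 m
3: 257.740 m
4: 408.206 m
5: 81.772 m
6: 500.139 m
7: 144.272 m
Sorted: 5 (81.772 m) < 7 (144.272 m) < 3 (257.740 m) < 2 (316.673 m) < 1 (324.745 m) < …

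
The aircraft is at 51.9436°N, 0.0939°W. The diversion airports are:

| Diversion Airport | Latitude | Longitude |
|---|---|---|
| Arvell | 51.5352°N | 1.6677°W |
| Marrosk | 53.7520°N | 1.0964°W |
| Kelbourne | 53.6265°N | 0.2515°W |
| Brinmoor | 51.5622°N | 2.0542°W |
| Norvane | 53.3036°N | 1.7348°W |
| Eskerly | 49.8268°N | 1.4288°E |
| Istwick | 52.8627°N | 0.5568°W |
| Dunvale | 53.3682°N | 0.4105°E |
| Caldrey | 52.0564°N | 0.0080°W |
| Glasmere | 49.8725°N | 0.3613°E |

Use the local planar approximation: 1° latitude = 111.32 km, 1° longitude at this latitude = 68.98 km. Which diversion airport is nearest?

Distances from 51.9436°N, 0.0939°W:
Arvell: √((-0.4084·111.32)² + (-1.5738·68.98)²) = √(2066.892370 + 11785.430795) = 117.6959 km
Marrosk: √((1.8084·111.32)² + (-1.0025·68.98)²) = √(40526.154152 + 4782.061341) = 212.8573 km
Kelbourne: √((1.6829·111.32)² + (-0.1576·68.98)²) = √(35096.435963 + 118.184033) = 187.6556 km
Brinmoor: √((-0.3814·111.32)² + (-1.9603·68.98)²) = √(1802.634891 + 18284.852440) = 141.7303 km
Norvane: √((1.3600·111.32)² + (-1.6409·68.98)²) = √(22920.506583 + 12811.813560) = 189.0299 km
Eskerly: √((-2.1168·111.32)² + (1.5227·68.98)²) = √(55527.235110 + 11032.528945) = 257.9918 km
Istwick: √((0.9191·111.32)² + (-0.4629·68.98)²) = √(10468.197977 + 1019.578671) = 107.1810 km
Dunvale: √((1.4246·111.32)² + (0.5044·68.98)²) = √(25149.669101 + 1210.588477) = 162.3584 km
Caldrey: √((0.1128·111.32)² + (0.0859·68.98)²) = √(157.675637 + 35.110152) = 13.8847 km
Glasmere: √((-2.0711·111.32)² + (0.4552·68.98)²) = √(53155.539781 + 985.940909) = 232.6832 km
Minimum: Caldrey at 13.8847 km.

Caldrey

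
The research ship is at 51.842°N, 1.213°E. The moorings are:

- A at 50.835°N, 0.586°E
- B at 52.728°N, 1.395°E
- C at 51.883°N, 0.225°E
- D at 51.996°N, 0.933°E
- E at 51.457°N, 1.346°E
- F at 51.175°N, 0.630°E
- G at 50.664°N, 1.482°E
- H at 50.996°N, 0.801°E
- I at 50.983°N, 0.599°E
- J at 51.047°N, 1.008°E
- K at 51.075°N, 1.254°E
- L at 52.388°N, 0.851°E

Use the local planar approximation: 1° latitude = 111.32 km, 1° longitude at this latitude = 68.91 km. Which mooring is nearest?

D

Distances from 51.842°N, 1.213°E:
A: √((-1.007·111.32)² + (-0.627·68.91)²) = √(12566.23961 + 1866.80769) = 120.138 km
B: √((0.886·111.32)² + (0.182·68.91)²) = √(9727.78222 + 157.29223) = 99.424 km
C: √((0.041·111.32)² + (-0.988·68.91)²) = √(20.83119 + 4635.30578) = 68.236 km
D: √((0.154·111.32)² + (-0.280·68.91)²) = √(293.89205 + 372.28931) = 25.810 km
E: √((-0.385·111.32)² + (0.133·68.91)²) = √(1836.82531 + 83.99777) = 43.827 km
F: √((-0.667·111.32)² + (-0.583·68.91)²) = √(5513.12784 + 1613.99286) = 84.422 km
G: √((-1.178·111.32)² + (0.269·68.91)²) = √(17196.37773 + 343.61258) = 132.439 km
H: √((-0.846·111.32)² + (-0.412·68.91)²) = √(8869.25459 + 806.04434) = 98.363 km
I: √((-0.859·111.32)² + (-0.614·68.91)²) = √(9143.92643 + 1790.19872) = 104.566 km
J: √((-0.795·111.32)² + (-0.205·68.91)²) = √(7832.14380 + 199.55941) = 89.620 km
K: √((-0.767·111.32)² + (0.041·68.91)²) = √(7290.16106 + 7.98238) = 85.429 km
L: √((0.546·111.32)² + (-0.362·68.91)²) = √(3694.29592 + 622.27398) = 65.701 km
Minimum: D at 25.810 km.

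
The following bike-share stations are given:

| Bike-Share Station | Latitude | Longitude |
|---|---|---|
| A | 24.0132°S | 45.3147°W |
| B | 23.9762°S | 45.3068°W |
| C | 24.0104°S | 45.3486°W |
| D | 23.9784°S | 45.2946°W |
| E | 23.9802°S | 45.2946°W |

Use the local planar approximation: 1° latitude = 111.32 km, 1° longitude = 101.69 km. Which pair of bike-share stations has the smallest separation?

D and E

Pairwise distances:
A–B: √((0.0370·111.32)² + (0.0079·101.69)²) = √(16.964843 + 0.645373) = 4.1965 km
A–C: √((0.0028·111.32)² + (-0.0339·101.69)²) = √(0.097154 + 11.883815) = 3.4614 km
A–D: √((0.0348·111.32)² + (0.0201·101.69)²) = √(15.007380 + 4.177809) = 4.3801 km
A–E: √((0.0330·111.32)² + (0.0201·101.69)²) = √(13.495043 + 4.177809) = 4.2039 km
B–C: √((-0.0342·111.32)² + (-0.0418·101.69)²) = √(14.494345 + 18.067957) = 5.7063 km
B–D: √((-0.0022·111.32)² + (0.0122·101.69)²) = √(0.059978 + 1.539133) = 1.2646 km
B–E: √((-0.0040·111.32)² + (0.0122·101.69)²) = √(0.198274 + 1.539133) = 1.3181 km
C–D: √((0.0320·111.32)² + (0.0540·101.69)²) = √(12.689554 + 30.153936) = 6.5455 km
C–E: √((0.0302·111.32)² + (0.0540·101.69)²) = √(11.302130 + 30.153936) = 6.4386 km
D–E: √((-0.0018·111.32)² + (0.0000·101.69)²) = √(0.040151 + 0.000000) = 0.2004 km
Closest pair: D–E at 0.2004 km.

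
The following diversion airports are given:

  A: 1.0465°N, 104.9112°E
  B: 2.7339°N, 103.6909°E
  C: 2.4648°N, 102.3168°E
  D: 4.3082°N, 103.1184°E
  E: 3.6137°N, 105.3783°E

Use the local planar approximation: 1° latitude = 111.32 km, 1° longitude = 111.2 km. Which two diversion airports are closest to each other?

B and C

Pairwise distances:
A–B: √((1.6874·111.32)² + (-1.2203·111.2)²) = √(35284.379532 + 18413.773511) = 231.7286 km
A–C: √((1.4183·111.32)² + (-2.5944·111.2)²) = √(24927.722485 + 83230.680567) = 328.8744 km
A–D: √((3.2617·111.32)² + (-1.7928·111.2)²) = √(131836.122890 + 39744.154420) = 414.2225 km
A–E: √((2.5672·111.32)² + (0.4671·111.2)²) = √(81670.610779 + 2697.921500) = 290.4626 km
B–C: √((-0.2691·111.32)² + (-1.3741·111.2)²) = √(897.374637 + 23347.815552) = 155.7087 km
B–D: √((1.5743·111.32)² + (-0.5725·111.2)²) = √(30712.939639 + 4052.850244) = 186.4559 km
B–E: √((0.8798·111.32)² + (1.6874·111.2)²) = √(9592.113536 + 35208.349288) = 211.6612 km
C–D: √((1.8434·111.32)² + (0.8016·111.2)²) = √(42110.031048 + 7945.568782) = 223.7311 km
C–E: √((1.1489·111.32)² + (3.0615·111.2)²) = √(16357.271198 + 115898.576545) = 363.6700 km
D–E: √((-0.6945·111.32)² + (2.2599·111.2)²) = √(5977.105142 + 63152.132289) = 262.9244 km
Closest pair: B–C at 155.7087 km.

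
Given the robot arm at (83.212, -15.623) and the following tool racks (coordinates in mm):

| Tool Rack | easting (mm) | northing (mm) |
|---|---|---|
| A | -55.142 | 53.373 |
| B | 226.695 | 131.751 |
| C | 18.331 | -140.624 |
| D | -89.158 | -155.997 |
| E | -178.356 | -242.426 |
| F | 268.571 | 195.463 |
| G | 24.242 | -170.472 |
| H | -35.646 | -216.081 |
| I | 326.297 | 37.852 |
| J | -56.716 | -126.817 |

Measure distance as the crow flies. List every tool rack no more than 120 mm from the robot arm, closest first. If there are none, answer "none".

Distances from (83.212, -15.623):
A: 154.604 mm
B: 205.685 mm
C: 140.836 mm
D: 222.298 mm
E: 346.204 mm
F: 280.919 mm
G: 165.698 mm
H: 233.046 mm
I: 248.897 mm
J: 178.729 mm
Threshold 120 mm: none within range.

none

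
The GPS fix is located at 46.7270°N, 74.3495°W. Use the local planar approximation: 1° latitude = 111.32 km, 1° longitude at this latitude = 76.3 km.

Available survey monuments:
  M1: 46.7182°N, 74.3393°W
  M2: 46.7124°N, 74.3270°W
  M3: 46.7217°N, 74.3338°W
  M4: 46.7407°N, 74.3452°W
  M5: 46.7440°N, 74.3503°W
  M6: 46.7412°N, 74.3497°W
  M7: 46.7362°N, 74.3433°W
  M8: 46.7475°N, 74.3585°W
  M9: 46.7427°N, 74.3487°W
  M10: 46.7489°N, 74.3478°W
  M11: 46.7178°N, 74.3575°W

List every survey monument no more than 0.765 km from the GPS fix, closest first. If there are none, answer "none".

Distances from 46.7270°N, 74.3495°W:
M1: 1.2511 km
M2: 2.3641 km
M3: 1.3353 km
M4: 1.5600 km
M5: 1.8934 km
M6: 1.5808 km
M7: 1.1281 km
M8: 2.3831 km
M9: 1.7488 km
M10: 2.4414 km
M11: 1.1922 km
Threshold 0.765 km: none within range.

none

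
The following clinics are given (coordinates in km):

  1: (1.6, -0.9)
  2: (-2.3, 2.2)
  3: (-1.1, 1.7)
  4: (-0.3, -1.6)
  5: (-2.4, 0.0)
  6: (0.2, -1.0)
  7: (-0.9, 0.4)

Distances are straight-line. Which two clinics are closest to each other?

Pairwise distances:
1–2: √((-3.9)² + (3.1)²) = √(15.2100 + 9.6100) = 4.98 km
1–3: √((-2.7)² + (2.6)²) = √(7.2900 + 6.7600) = 3.75 km
1–4: √((-1.9)² + (-0.7)²) = √(3.6100 + 0.4900) = 2.02 km
1–5: √((-4.0)² + (0.9)²) = √(16.0000 + 0.8100) = 4.10 km
1–6: √((-1.4)² + (-0.1)²) = √(1.9600 + 0.0100) = 1.40 km
1–7: √((-2.5)² + (1.3)²) = √(6.2500 + 1.6900) = 2.82 km
2–3: √((1.2)² + (-0.5)²) = √(1.4400 + 0.2500) = 1.30 km
2–4: √((2.0)² + (-3.8)²) = √(4.0000 + 14.4400) = 4.29 km
2–5: √((-0.1)² + (-2.2)²) = √(0.0100 + 4.8400) = 2.20 km
2–6: √((2.5)² + (-3.2)²) = √(6.2500 + 10.2400) = 4.06 km
2–7: √((1.4)² + (-1.8)²) = √(1.9600 + 3.2400) = 2.28 km
3–4: √((0.8)² + (-3.3)²) = √(0.6400 + 10.8900) = 3.40 km
3–5: √((-1.3)² + (-1.7)²) = √(1.6900 + 2.8900) = 2.14 km
3–6: √((1.3)² + (-2.7)²) = √(1.6900 + 7.2900) = 3.00 km
3–7: √((0.2)² + (-1.3)²) = √(0.0400 + 1.6900) = 1.32 km
4–5: √((-2.1)² + (1.6)²) = √(4.4100 + 2.5600) = 2.64 km
4–6: √((0.5)² + (0.6)²) = √(0.2500 + 0.3600) = 0.78 km
4–7: √((-0.6)² + (2.0)²) = √(0.3600 + 4.0000) = 2.09 km
5–6: √((2.6)² + (-1.0)²) = √(6.7600 + 1.0000) = 2.79 km
5–7: √((1.5)² + (0.4)²) = √(2.2500 + 0.1600) = 1.55 km
6–7: √((-1.1)² + (1.4)²) = √(1.2100 + 1.9600) = 1.78 km
Closest pair: 4–6 at 0.78 km.

4 and 6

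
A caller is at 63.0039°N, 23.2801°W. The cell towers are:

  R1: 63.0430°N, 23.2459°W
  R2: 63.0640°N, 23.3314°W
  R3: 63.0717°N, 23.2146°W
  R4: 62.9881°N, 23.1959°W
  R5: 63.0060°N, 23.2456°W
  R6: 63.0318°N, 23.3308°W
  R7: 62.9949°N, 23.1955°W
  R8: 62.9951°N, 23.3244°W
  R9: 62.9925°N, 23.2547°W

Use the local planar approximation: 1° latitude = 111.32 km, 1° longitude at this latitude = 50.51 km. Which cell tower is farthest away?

R3

Distances from 63.0039°N, 23.2801°W:
R1: 4.6829 km
R2: 7.1746 km
R3: 8.2408 km
R4: 4.6023 km
R5: 1.7582 km
R6: 4.0254 km
R7: 4.3890 km
R8: 2.4426 km
R9: 1.8046 km
Maximum: R3 at 8.2408 km.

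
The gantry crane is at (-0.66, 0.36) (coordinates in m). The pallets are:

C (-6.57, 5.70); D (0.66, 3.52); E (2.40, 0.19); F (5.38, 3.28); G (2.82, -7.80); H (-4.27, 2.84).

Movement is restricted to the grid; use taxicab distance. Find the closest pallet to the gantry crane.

Distances from (-0.66, 0.36):
C: 11.25 m
D: 4.48 m
E: 3.23 m
F: 8.96 m
G: 11.64 m
H: 6.09 m
Minimum: E at 3.23 m.

E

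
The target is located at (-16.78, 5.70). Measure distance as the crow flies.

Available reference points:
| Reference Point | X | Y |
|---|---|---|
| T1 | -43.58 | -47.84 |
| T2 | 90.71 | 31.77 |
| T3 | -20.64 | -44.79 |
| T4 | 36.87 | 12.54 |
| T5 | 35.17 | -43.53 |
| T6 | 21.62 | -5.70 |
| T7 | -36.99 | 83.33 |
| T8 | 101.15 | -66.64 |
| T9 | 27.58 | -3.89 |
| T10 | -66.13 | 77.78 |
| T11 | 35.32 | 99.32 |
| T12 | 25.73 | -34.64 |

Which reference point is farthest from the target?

T8

Distances from (-16.78, 5.70):
T1: 59.87
T2: 110.61
T3: 50.64
T4: 54.08
T5: 71.57
T6: 40.06
T7: 80.22
T8: 138.35
T9: 45.38
T10: 87.36
T11: 107.14
T12: 58.60
Maximum: T8 at 138.35.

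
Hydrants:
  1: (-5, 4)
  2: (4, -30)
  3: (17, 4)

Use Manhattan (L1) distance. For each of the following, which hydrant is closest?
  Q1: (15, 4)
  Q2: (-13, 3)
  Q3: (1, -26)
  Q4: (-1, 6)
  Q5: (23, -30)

Q1→3; Q2→1; Q3→2; Q4→1; Q5→2

Q1 at (15, 4):
  1: 20
  2: 45
  3: 2
  → nearest: 3 (2)
Q2 at (-13, 3):
  1: 9
  2: 50
  3: 31
  → nearest: 1 (9)
Q3 at (1, -26):
  1: 36
  2: 7
  3: 46
  → nearest: 2 (7)
Q4 at (-1, 6):
  1: 6
  2: 41
  3: 20
  → nearest: 1 (6)
Q5 at (23, -30):
  1: 62
  2: 19
  3: 40
  → nearest: 2 (19)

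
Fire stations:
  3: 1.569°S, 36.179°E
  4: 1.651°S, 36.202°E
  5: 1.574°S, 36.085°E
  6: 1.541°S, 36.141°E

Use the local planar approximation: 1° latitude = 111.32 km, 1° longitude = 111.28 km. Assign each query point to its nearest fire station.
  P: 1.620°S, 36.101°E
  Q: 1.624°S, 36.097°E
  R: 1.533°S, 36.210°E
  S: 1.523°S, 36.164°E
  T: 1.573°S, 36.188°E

P→5; Q→5; R→3; S→6; T→3

P at 1.620°S, 36.101°E:
  3: 10.372 km
  4: 11.757 km
  5: 5.421 km
  6: 9.857 km
  → nearest: 5 (5.421 km)
Q at 1.624°S, 36.097°E:
  3: 10.989 km
  4: 12.065 km
  5: 5.724 km
  6: 10.457 km
  → nearest: 5 (5.724 km)
R at 1.533°S, 36.210°E:
  3: 5.288 km
  4: 13.166 km
  5: 14.640 km
  6: 7.730 km
  → nearest: 3 (5.288 km)
S at 1.523°S, 36.164°E:
  3: 5.386 km
  4: 14.863 km
  5: 10.465 km
  6: 3.251 km
  → nearest: 6 (3.251 km)
T at 1.573°S, 36.188°E:
  3: 1.096 km
  4: 8.822 km
  5: 11.462 km
  6: 6.328 km
  → nearest: 3 (1.096 km)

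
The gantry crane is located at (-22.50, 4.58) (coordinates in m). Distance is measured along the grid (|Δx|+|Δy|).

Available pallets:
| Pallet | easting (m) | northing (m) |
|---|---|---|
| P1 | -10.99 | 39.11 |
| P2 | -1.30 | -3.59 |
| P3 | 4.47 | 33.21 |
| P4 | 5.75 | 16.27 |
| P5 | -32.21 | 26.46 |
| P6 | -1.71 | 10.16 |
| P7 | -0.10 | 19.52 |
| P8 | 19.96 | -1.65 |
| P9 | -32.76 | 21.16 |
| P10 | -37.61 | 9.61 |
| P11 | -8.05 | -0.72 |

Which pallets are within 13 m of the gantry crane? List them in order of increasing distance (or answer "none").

Distances from (-22.50, 4.58):
P1: |11.51| + |34.53| = 11.51 + 34.53 = 46.04 m
P2: |21.20| + |-8.17| = 21.20 + 8.17 = 29.37 m
P3: |26.97| + |28.63| = 26.97 + 28.63 = 55.60 m
P4: |28.25| + |11.69| = 28.25 + 11.69 = 39.94 m
P5: |-9.71| + |21.88| = 9.71 + 21.88 = 31.59 m
P6: |20.79| + |5.58| = 20.79 + 5.58 = 26.37 m
P7: |22.40| + |14.94| = 22.40 + 14.94 = 37.34 m
P8: |42.46| + |-6.23| = 42.46 + 6.23 = 48.69 m
P9: |-10.26| + |16.58| = 10.26 + 16.58 = 26.84 m
P10: |-15.11| + |5.03| = 15.11 + 5.03 = 20.14 m
P11: |14.45| + |-5.30| = 14.45 + 5.30 = 19.75 m
Threshold 13 m: none within range.

none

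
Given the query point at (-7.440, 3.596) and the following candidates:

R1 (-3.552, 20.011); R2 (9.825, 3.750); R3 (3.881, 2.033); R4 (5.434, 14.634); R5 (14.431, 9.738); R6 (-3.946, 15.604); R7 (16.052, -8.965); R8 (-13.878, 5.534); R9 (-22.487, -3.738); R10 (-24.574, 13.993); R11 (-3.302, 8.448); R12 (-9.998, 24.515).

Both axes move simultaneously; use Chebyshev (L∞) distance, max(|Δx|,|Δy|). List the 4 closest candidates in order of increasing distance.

Distances from (-7.440, 3.596):
R1: max(|3.888|, |16.415|) = 16.415
R2: max(|17.265|, |0.154|) = 17.265
R3: max(|11.321|, |-1.563|) = 11.321
R4: max(|12.874|, |11.038|) = 12.874
R5: max(|21.871|, |6.142|) = 21.871
R6: max(|3.494|, |12.008|) = 12.008
R7: max(|23.492|, |-12.561|) = 23.492
R8: max(|-6.438|, |1.938|) = 6.438
R9: max(|-15.047|, |-7.334|) = 15.047
R10: max(|-17.134|, |10.397|) = 17.134
R11: max(|4.138|, |4.852|) = 4.852
R12: max(|-2.558|, |20.919|) = 20.919
Sorted: R11 (4.852) < R8 (6.438) < R3 (11.321) < R6 (12.008) < R4 (12.874) < R9 (15.047) < …

R11, R8, R3, R6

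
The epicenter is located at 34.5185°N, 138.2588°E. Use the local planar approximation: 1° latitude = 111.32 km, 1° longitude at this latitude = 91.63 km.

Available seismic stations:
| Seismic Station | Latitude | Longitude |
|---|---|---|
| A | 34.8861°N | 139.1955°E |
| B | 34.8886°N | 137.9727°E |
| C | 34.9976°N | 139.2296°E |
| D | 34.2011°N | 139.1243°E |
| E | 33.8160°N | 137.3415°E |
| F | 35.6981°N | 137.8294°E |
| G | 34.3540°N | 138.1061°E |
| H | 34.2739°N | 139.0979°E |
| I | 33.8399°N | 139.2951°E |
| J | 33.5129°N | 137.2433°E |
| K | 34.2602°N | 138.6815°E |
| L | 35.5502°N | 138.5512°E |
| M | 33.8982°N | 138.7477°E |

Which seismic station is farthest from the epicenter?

Distances from 34.5185°N, 138.2588°E:
A: √((0.3676·111.32)² + (0.9367·91.63)²) = √(1674.547228 + 7366.758173) = 95.0858 km
B: √((0.3701·111.32)² + (-0.2861·91.63)²) = √(1697.401437 + 687.244209) = 48.8328 km
C: √((0.4791·111.32)² + (0.9708·91.63)²) = √(2844.452836 + 7912.885991) = 103.7176 km
D: √((-0.3174·111.32)² + (0.8655·91.63)²) = √(1248.418628 + 6289.404362) = 86.8206 km
E: √((-0.7025·111.32)² + (-0.9173·91.63)²) = √(6115.599725 + 7064.772157) = 114.8058 km
F: √((1.1796·111.32)² + (-0.4294·91.63)²) = √(17243.122878 + 1548.101578) = 137.0811 km
G: √((-0.1645·111.32)² + (-0.1527·91.63)²) = √(335.334471 + 195.773294) = 23.0458 km
H: √((-0.2446·111.32)² + (0.8391·91.63)²) = √(741.411470 + 5911.569711) = 81.5658 km
I: √((-0.6786·111.32)² + (1.0363·91.63)²) = √(5706.556295 + 9016.674031) = 121.3393 km
J: √((-1.0056·111.32)² + (-1.0155·91.63)²) = √(12531.323012 + 8658.351817) = 145.5667 km
K: √((-0.2583·111.32)² + (0.4227·91.63)²) = √(826.789986 + 1500.167901) = 48.2386 km
L: √((1.0317·111.32)² + (0.2924·91.63)²) = √(13190.256968 + 717.844058) = 117.9326 km
M: √((-0.6203·111.32)² + (0.4889·91.63)²) = √(4768.150531 + 2006.852472) = 82.3104 km
Maximum: J at 145.5667 km.

J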